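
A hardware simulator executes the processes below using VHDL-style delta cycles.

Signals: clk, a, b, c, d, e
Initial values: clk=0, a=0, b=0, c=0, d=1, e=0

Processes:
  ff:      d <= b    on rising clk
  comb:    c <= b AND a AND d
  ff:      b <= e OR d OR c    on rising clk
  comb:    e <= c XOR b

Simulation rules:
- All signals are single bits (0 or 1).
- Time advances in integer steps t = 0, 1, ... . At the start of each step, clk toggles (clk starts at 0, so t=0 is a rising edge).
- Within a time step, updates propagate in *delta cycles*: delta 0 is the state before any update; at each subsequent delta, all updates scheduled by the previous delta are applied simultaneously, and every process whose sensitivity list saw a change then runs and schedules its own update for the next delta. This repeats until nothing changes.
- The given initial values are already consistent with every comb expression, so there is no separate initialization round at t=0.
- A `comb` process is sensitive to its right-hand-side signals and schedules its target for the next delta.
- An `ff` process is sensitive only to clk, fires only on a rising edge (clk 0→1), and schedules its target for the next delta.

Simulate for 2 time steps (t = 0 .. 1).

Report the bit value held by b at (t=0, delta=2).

1

t=0 Δ0: b=0 d=1 c=0 clk=0 a=0 e=0
  Δ1: clk:0→1
  Δ2: b:0→1, d:1→0
  Δ3: e:0→1
  (3Δ to stable)
t=1 Δ0: b=1 d=0 c=0 clk=1 a=0 e=1
  Δ1: clk:1→0
  (1Δ to stable)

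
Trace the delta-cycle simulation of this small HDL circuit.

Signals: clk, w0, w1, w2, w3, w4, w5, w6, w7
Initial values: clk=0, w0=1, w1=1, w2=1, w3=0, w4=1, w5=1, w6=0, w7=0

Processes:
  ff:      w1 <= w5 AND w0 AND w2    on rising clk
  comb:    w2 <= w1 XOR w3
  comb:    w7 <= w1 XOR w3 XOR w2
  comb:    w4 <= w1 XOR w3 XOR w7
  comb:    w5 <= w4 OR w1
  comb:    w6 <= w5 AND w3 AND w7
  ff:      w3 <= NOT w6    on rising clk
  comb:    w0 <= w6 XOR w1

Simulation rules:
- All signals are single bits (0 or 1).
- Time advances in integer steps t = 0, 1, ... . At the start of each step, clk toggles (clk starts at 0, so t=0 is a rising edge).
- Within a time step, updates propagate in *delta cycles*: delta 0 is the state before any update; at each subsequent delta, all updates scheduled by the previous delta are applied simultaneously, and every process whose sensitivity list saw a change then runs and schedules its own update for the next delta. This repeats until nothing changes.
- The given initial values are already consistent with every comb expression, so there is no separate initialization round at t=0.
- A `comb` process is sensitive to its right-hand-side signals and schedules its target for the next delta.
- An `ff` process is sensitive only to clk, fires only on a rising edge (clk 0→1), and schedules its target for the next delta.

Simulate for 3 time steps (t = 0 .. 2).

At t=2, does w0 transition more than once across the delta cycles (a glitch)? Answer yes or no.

no

t=0 Δ0: clk=0 w3=0 w6=0 w7=0 w4=1 w5=1 w2=1 w1=1 w0=1
  Δ1: clk:0→1
  Δ2: w3:0→1
  Δ3: w7:0→1, w4:1→0, w2:1→0
  Δ4: w6:0→1, w7:1→0, w4:0→1
  Δ5: w6:1→0, w4:1→0, w0:1→0
  Δ6: w0:0→1
  (6Δ to stable)
t=1 Δ0: clk=1 w3=1 w6=0 w7=0 w4=0 w5=1 w2=0 w1=1 w0=1
  Δ1: clk:1→0
  (1Δ to stable)
t=2 Δ0: clk=0 w3=1 w6=0 w7=0 w4=0 w5=1 w2=0 w1=1 w0=1
  Δ1: clk:0→1
  Δ2: w1:1→0
  Δ3: w7:0→1, w4:0→1, w5:1→0, w2:0→1, w0:1→0
  Δ4: w7:1→0, w4:1→0, w5:0→1
  Δ5: w4:0→1, w5:1→0
  Δ6: w5:0→1
  (6Δ to stable)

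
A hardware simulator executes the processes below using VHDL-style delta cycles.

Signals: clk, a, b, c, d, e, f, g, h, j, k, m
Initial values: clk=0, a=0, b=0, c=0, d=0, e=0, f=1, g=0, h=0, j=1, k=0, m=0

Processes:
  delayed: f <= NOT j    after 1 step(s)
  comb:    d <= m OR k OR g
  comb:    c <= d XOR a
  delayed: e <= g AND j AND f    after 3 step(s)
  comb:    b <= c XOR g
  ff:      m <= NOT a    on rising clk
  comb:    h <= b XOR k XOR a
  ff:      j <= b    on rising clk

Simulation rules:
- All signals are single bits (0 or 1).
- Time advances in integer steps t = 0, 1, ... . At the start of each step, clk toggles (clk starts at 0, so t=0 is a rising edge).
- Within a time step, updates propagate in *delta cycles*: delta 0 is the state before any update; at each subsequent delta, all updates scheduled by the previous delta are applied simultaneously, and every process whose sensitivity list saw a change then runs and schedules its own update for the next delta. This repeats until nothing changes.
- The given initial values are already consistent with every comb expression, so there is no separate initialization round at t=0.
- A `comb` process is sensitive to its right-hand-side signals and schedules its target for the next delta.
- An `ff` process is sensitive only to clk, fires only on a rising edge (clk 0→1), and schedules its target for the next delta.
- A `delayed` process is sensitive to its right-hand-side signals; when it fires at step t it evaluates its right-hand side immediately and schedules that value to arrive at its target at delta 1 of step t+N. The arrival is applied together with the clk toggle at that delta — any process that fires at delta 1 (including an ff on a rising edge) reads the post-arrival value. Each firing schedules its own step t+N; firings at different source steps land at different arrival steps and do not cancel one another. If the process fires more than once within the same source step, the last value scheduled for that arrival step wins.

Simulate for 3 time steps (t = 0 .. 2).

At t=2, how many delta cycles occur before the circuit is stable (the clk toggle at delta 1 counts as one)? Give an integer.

t0.Δ0 a=0 j=1 clk=0 f=1 g=0 m=0 h=0 c=0 d=0 k=0 b=0 e=0
t0.Δ1 a=0 j=1 clk=1 f=1 g=0 m=0 h=0 c=0 d=0 k=0 b=0 e=0
t0.Δ2 a=0 j=0 clk=1 f=1 g=0 m=1 h=0 c=0 d=0 k=0 b=0 e=0
t0.Δ3 a=0 j=0 clk=1 f=1 g=0 m=1 h=0 c=0 d=1 k=0 b=0 e=0
t0.Δ4 a=0 j=0 clk=1 f=1 g=0 m=1 h=0 c=1 d=1 k=0 b=0 e=0
t0.Δ5 a=0 j=0 clk=1 f=1 g=0 m=1 h=0 c=1 d=1 k=0 b=1 e=0
t0.Δ6 a=0 j=0 clk=1 f=1 g=0 m=1 h=1 c=1 d=1 k=0 b=1 e=0
t1.Δ0 a=0 j=0 clk=1 f=1 g=0 m=1 h=1 c=1 d=1 k=0 b=1 e=0
t1.Δ1 a=0 j=0 clk=0 f=1 g=0 m=1 h=1 c=1 d=1 k=0 b=1 e=0
t2.Δ0 a=0 j=0 clk=0 f=1 g=0 m=1 h=1 c=1 d=1 k=0 b=1 e=0
t2.Δ1 a=0 j=0 clk=1 f=1 g=0 m=1 h=1 c=1 d=1 k=0 b=1 e=0
t2.Δ2 a=0 j=1 clk=1 f=1 g=0 m=1 h=1 c=1 d=1 k=0 b=1 e=0

2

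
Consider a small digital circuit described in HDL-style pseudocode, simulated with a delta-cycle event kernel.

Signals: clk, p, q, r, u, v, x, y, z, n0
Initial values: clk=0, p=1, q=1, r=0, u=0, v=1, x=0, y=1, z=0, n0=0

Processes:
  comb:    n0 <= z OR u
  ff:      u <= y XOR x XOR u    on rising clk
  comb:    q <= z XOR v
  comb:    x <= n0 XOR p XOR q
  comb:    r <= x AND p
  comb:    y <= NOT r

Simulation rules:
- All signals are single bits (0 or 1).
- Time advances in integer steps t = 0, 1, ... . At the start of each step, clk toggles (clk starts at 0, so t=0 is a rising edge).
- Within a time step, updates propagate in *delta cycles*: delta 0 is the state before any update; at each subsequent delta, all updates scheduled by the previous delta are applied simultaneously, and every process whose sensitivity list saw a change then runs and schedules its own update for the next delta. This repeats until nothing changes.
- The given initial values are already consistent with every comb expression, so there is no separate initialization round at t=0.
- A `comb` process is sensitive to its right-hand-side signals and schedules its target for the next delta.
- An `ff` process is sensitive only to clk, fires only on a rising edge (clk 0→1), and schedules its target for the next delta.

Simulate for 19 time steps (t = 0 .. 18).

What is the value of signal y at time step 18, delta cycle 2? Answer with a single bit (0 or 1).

0

t=0 Δ0: p=1 z=0 y=1 x=0 q=1 clk=0 r=0 n0=0 u=0 v=1
  Δ1: clk:0→1
  Δ2: u:0→1
  Δ3: n0:0→1
  Δ4: x:0→1
  Δ5: r:0→1
  Δ6: y:1→0
  (6Δ to stable)
t=1 Δ0: p=1 z=0 y=0 x=1 q=1 clk=1 r=1 n0=1 u=1 v=1
  Δ1: clk:1→0
  (1Δ to stable)
t=2 Δ0: p=1 z=0 y=0 x=1 q=1 clk=0 r=1 n0=1 u=1 v=1
  Δ1: clk:0→1
  Δ2: u:1→0
  Δ3: n0:1→0
  Δ4: x:1→0
  Δ5: r:1→0
  Δ6: y:0→1
  (6Δ to stable)
t=3 Δ0: p=1 z=0 y=1 x=0 q=1 clk=1 r=0 n0=0 u=0 v=1
  Δ1: clk:1→0
  (1Δ to stable)
t=4 Δ0: p=1 z=0 y=1 x=0 q=1 clk=0 r=0 n0=0 u=0 v=1
  Δ1: clk:0→1
  Δ2: u:0→1
  Δ3: n0:0→1
  Δ4: x:0→1
  Δ5: r:0→1
  Δ6: y:1→0
  (6Δ to stable)
t=5 Δ0: p=1 z=0 y=0 x=1 q=1 clk=1 r=1 n0=1 u=1 v=1
  Δ1: clk:1→0
  (1Δ to stable)
t=6 Δ0: p=1 z=0 y=0 x=1 q=1 clk=0 r=1 n0=1 u=1 v=1
  Δ1: clk:0→1
  Δ2: u:1→0
  Δ3: n0:1→0
  Δ4: x:1→0
  Δ5: r:1→0
  Δ6: y:0→1
  (6Δ to stable)
t=7 Δ0: p=1 z=0 y=1 x=0 q=1 clk=1 r=0 n0=0 u=0 v=1
  Δ1: clk:1→0
  (1Δ to stable)
t=8 Δ0: p=1 z=0 y=1 x=0 q=1 clk=0 r=0 n0=0 u=0 v=1
  Δ1: clk:0→1
  Δ2: u:0→1
  Δ3: n0:0→1
  Δ4: x:0→1
  Δ5: r:0→1
  Δ6: y:1→0
  (6Δ to stable)
t=9 Δ0: p=1 z=0 y=0 x=1 q=1 clk=1 r=1 n0=1 u=1 v=1
  Δ1: clk:1→0
  (1Δ to stable)
t=10 Δ0: p=1 z=0 y=0 x=1 q=1 clk=0 r=1 n0=1 u=1 v=1
  Δ1: clk:0→1
  Δ2: u:1→0
  Δ3: n0:1→0
  Δ4: x:1→0
  Δ5: r:1→0
  Δ6: y:0→1
  (6Δ to stable)
t=11 Δ0: p=1 z=0 y=1 x=0 q=1 clk=1 r=0 n0=0 u=0 v=1
  Δ1: clk:1→0
  (1Δ to stable)
t=12 Δ0: p=1 z=0 y=1 x=0 q=1 clk=0 r=0 n0=0 u=0 v=1
  Δ1: clk:0→1
  Δ2: u:0→1
  Δ3: n0:0→1
  Δ4: x:0→1
  Δ5: r:0→1
  Δ6: y:1→0
  (6Δ to stable)
t=13 Δ0: p=1 z=0 y=0 x=1 q=1 clk=1 r=1 n0=1 u=1 v=1
  Δ1: clk:1→0
  (1Δ to stable)
t=14 Δ0: p=1 z=0 y=0 x=1 q=1 clk=0 r=1 n0=1 u=1 v=1
  Δ1: clk:0→1
  Δ2: u:1→0
  Δ3: n0:1→0
  Δ4: x:1→0
  Δ5: r:1→0
  Δ6: y:0→1
  (6Δ to stable)
t=15 Δ0: p=1 z=0 y=1 x=0 q=1 clk=1 r=0 n0=0 u=0 v=1
  Δ1: clk:1→0
  (1Δ to stable)
t=16 Δ0: p=1 z=0 y=1 x=0 q=1 clk=0 r=0 n0=0 u=0 v=1
  Δ1: clk:0→1
  Δ2: u:0→1
  Δ3: n0:0→1
  Δ4: x:0→1
  Δ5: r:0→1
  Δ6: y:1→0
  (6Δ to stable)
t=17 Δ0: p=1 z=0 y=0 x=1 q=1 clk=1 r=1 n0=1 u=1 v=1
  Δ1: clk:1→0
  (1Δ to stable)
t=18 Δ0: p=1 z=0 y=0 x=1 q=1 clk=0 r=1 n0=1 u=1 v=1
  Δ1: clk:0→1
  Δ2: u:1→0
  Δ3: n0:1→0
  Δ4: x:1→0
  Δ5: r:1→0
  Δ6: y:0→1
  (6Δ to stable)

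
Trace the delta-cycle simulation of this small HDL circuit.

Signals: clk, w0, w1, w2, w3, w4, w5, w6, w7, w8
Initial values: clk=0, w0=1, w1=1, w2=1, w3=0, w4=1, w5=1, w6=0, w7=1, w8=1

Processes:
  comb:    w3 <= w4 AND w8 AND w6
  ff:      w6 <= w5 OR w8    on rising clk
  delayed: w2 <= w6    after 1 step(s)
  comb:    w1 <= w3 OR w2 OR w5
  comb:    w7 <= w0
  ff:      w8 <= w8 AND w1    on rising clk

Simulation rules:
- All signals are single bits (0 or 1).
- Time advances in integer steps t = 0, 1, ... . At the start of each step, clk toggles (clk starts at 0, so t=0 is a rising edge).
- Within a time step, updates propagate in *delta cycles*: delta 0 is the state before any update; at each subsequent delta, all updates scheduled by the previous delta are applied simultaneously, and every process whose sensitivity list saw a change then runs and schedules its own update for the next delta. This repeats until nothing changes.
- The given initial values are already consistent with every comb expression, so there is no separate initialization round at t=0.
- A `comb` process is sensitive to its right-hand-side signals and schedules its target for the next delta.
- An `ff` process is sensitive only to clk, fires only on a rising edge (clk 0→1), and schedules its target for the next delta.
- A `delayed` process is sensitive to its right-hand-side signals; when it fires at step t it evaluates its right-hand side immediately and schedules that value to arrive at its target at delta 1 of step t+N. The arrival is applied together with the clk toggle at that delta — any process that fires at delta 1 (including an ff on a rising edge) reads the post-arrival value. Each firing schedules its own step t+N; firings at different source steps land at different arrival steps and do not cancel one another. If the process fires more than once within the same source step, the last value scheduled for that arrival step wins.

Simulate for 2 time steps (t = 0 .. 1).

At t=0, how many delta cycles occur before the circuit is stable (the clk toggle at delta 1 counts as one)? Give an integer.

3

t0.Δ0 w8=1 w6=0 w5=1 clk=0 w7=1 w4=1 w1=1 w0=1 w3=0 w2=1
t0.Δ1 w8=1 w6=0 w5=1 clk=1 w7=1 w4=1 w1=1 w0=1 w3=0 w2=1
t0.Δ2 w8=1 w6=1 w5=1 clk=1 w7=1 w4=1 w1=1 w0=1 w3=0 w2=1
t0.Δ3 w8=1 w6=1 w5=1 clk=1 w7=1 w4=1 w1=1 w0=1 w3=1 w2=1
t1.Δ0 w8=1 w6=1 w5=1 clk=1 w7=1 w4=1 w1=1 w0=1 w3=1 w2=1
t1.Δ1 w8=1 w6=1 w5=1 clk=0 w7=1 w4=1 w1=1 w0=1 w3=1 w2=1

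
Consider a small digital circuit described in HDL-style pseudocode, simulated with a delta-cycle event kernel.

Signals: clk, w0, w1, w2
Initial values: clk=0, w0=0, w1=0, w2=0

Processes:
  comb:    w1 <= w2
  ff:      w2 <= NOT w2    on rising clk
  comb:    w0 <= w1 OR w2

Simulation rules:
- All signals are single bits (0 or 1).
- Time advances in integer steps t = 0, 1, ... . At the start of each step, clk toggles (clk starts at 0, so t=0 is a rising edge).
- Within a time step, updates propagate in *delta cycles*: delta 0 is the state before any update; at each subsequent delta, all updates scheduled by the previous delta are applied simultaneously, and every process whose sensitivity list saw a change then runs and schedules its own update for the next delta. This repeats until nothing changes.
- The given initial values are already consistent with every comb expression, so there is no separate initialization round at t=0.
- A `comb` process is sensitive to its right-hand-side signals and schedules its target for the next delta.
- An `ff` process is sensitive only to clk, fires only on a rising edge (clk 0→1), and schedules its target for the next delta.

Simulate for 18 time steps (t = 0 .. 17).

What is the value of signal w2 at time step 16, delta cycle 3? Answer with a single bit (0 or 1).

[bits: w0,w1,w2,clk]
t=0: Δ0=0000 Δ1=0001 Δ2=0011 Δ3=1111 | 3Δ
t=1: Δ0=1111 Δ1=1110 | 1Δ
t=2: Δ0=1110 Δ1=1111 Δ2=1101 Δ3=1001 Δ4=0001 | 4Δ
t=3: Δ0=0001 Δ1=0000 | 1Δ
t=4: Δ0=0000 Δ1=0001 Δ2=0011 Δ3=1111 | 3Δ
t=5: Δ0=1111 Δ1=1110 | 1Δ
t=6: Δ0=1110 Δ1=1111 Δ2=1101 Δ3=1001 Δ4=0001 | 4Δ
t=7: Δ0=0001 Δ1=0000 | 1Δ
t=8: Δ0=0000 Δ1=0001 Δ2=0011 Δ3=1111 | 3Δ
t=9: Δ0=1111 Δ1=1110 | 1Δ
t=10: Δ0=1110 Δ1=1111 Δ2=1101 Δ3=1001 Δ4=0001 | 4Δ
t=11: Δ0=0001 Δ1=0000 | 1Δ
t=12: Δ0=0000 Δ1=0001 Δ2=0011 Δ3=1111 | 3Δ
t=13: Δ0=1111 Δ1=1110 | 1Δ
t=14: Δ0=1110 Δ1=1111 Δ2=1101 Δ3=1001 Δ4=0001 | 4Δ
t=15: Δ0=0001 Δ1=0000 | 1Δ
t=16: Δ0=0000 Δ1=0001 Δ2=0011 Δ3=1111 | 3Δ
t=17: Δ0=1111 Δ1=1110 | 1Δ

1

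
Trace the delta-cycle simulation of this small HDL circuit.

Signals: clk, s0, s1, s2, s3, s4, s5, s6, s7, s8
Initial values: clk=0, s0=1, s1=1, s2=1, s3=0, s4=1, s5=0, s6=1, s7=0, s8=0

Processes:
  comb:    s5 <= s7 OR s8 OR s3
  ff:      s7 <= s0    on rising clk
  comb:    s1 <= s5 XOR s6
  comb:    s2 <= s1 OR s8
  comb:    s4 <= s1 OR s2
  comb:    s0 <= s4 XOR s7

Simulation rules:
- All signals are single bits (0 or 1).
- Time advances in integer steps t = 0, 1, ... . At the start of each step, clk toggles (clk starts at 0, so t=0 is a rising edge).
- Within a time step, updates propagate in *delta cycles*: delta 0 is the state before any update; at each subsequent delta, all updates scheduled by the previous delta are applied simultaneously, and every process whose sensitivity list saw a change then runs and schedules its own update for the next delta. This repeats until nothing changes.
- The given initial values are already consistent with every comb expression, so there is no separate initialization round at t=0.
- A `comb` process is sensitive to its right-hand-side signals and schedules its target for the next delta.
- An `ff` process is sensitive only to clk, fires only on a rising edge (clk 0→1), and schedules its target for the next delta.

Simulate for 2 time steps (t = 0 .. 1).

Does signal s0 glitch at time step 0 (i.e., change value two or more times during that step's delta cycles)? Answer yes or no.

yes

t0.Δ0 s1=1 s7=0 s4=1 clk=0 s5=0 s2=1 s6=1 s8=0 s3=0 s0=1
t0.Δ1 s1=1 s7=0 s4=1 clk=1 s5=0 s2=1 s6=1 s8=0 s3=0 s0=1
t0.Δ2 s1=1 s7=1 s4=1 clk=1 s5=0 s2=1 s6=1 s8=0 s3=0 s0=1
t0.Δ3 s1=1 s7=1 s4=1 clk=1 s5=1 s2=1 s6=1 s8=0 s3=0 s0=0
t0.Δ4 s1=0 s7=1 s4=1 clk=1 s5=1 s2=1 s6=1 s8=0 s3=0 s0=0
t0.Δ5 s1=0 s7=1 s4=1 clk=1 s5=1 s2=0 s6=1 s8=0 s3=0 s0=0
t0.Δ6 s1=0 s7=1 s4=0 clk=1 s5=1 s2=0 s6=1 s8=0 s3=0 s0=0
t0.Δ7 s1=0 s7=1 s4=0 clk=1 s5=1 s2=0 s6=1 s8=0 s3=0 s0=1
t1.Δ0 s1=0 s7=1 s4=0 clk=1 s5=1 s2=0 s6=1 s8=0 s3=0 s0=1
t1.Δ1 s1=0 s7=1 s4=0 clk=0 s5=1 s2=0 s6=1 s8=0 s3=0 s0=1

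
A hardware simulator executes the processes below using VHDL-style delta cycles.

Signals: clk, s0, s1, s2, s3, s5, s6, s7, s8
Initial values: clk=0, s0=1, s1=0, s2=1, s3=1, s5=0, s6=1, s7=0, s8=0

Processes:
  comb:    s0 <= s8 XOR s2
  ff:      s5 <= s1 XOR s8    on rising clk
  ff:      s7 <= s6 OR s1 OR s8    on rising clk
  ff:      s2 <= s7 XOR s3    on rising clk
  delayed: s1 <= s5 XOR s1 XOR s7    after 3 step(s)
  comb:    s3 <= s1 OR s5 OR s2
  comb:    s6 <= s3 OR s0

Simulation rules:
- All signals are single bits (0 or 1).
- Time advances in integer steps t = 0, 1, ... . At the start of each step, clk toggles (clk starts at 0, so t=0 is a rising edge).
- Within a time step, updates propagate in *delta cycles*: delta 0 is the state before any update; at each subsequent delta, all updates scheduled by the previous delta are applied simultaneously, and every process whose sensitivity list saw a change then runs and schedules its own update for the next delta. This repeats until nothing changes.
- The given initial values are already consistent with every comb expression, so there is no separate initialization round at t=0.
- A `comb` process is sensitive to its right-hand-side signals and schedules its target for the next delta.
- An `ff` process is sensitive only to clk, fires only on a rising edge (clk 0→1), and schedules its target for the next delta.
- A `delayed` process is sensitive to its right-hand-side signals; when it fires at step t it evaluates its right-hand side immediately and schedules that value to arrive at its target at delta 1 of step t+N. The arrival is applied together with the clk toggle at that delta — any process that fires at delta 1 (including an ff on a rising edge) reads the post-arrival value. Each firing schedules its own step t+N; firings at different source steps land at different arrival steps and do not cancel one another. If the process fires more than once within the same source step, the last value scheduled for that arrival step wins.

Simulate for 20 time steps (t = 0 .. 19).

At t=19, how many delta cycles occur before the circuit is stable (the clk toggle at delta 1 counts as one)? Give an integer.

[bits: clk,s0,s5,s1,s7,s8,s3,s2,s6]
t=0: Δ0=010000111 Δ1=110000111 Δ2=110010111 | 2Δ
t=1: Δ0=110010111 Δ1=010010111 | 1Δ
t=2: Δ0=010010111 Δ1=110010111 Δ2=110010101 Δ3=100010001 Δ4=100010000 | 4Δ
t=3: Δ0=100010000 Δ1=000110000 Δ2=000110100 Δ3=000110101 | 3Δ
t=4: Δ0=000110101 Δ1=100110101 Δ2=101110101 | 2Δ
t=5: Δ0=101110101 Δ1=001110101 | 1Δ
t=6: Δ0=001110101 Δ1=101010101 Δ2=100010101 Δ3=100010001 Δ4=100010000 | 4Δ
t=7: Δ0=100010000 Δ1=000110000 Δ2=000110100 Δ3=000110101 | 3Δ
t=8: Δ0=000110101 Δ1=100110101 Δ2=101110101 | 2Δ
t=9: Δ0=101110101 Δ1=001110101 | 1Δ
t=10: Δ0=001110101 Δ1=101010101 Δ2=100010101 Δ3=100010001 Δ4=100010000 | 4Δ
t=11: Δ0=100010000 Δ1=000110000 Δ2=000110100 Δ3=000110101 | 3Δ
t=12: Δ0=000110101 Δ1=100110101 Δ2=101110101 | 2Δ
t=13: Δ0=101110101 Δ1=001110101 | 1Δ
t=14: Δ0=001110101 Δ1=101010101 Δ2=100010101 Δ3=100010001 Δ4=100010000 | 4Δ
t=15: Δ0=100010000 Δ1=000110000 Δ2=000110100 Δ3=000110101 | 3Δ
t=16: Δ0=000110101 Δ1=100110101 Δ2=101110101 | 2Δ
t=17: Δ0=101110101 Δ1=001110101 | 1Δ
t=18: Δ0=001110101 Δ1=101010101 Δ2=100010101 Δ3=100010001 Δ4=100010000 | 4Δ
t=19: Δ0=100010000 Δ1=000110000 Δ2=000110100 Δ3=000110101 | 3Δ

3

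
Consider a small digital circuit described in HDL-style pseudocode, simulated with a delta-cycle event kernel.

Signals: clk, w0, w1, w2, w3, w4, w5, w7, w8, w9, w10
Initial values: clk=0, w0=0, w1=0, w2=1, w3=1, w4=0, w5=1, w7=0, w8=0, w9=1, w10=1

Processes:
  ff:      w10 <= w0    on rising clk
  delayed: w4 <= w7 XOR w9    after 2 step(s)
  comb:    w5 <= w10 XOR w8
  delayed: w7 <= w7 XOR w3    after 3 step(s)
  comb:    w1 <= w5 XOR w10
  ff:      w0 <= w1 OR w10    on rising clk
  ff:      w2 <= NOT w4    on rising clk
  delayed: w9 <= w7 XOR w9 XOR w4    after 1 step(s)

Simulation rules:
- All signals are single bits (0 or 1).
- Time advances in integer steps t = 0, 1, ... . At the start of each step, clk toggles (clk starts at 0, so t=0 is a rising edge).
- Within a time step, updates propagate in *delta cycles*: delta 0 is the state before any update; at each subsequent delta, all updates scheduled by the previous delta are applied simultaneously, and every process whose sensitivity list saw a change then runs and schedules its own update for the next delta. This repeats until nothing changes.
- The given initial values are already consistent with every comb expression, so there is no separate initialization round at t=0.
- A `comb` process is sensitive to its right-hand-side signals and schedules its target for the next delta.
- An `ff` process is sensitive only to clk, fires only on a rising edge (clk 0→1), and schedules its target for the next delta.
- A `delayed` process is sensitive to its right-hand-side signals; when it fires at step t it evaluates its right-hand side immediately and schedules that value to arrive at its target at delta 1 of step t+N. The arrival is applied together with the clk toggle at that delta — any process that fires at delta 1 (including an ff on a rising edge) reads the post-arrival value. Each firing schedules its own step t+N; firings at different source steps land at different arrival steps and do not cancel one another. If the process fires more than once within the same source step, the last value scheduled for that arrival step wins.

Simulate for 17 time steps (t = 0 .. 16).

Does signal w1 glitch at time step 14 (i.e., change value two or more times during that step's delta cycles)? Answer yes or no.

t=0 Δ0: w10=1 w7=0 clk=0 w8=0 w2=1 w5=1 w4=0 w9=1 w0=0 w3=1 w1=0
  Δ1: clk:0→1
  Δ2: w10:1→0, w0:0→1
  Δ3: w5:1→0, w1:0→1
  Δ4: w1:1→0
  (4Δ to stable)
t=1 Δ0: w10=0 w7=0 clk=1 w8=0 w2=1 w5=0 w4=0 w9=1 w0=1 w3=1 w1=0
  Δ1: clk:1→0
  (1Δ to stable)
t=2 Δ0: w10=0 w7=0 clk=0 w8=0 w2=1 w5=0 w4=0 w9=1 w0=1 w3=1 w1=0
  Δ1: clk:0→1
  Δ2: w10:0→1, w0:1→0
  Δ3: w5:0→1, w1:0→1
  Δ4: w1:1→0
  (4Δ to stable)
t=3 Δ0: w10=1 w7=0 clk=1 w8=0 w2=1 w5=1 w4=0 w9=1 w0=0 w3=1 w1=0
  Δ1: clk:1→0
  (1Δ to stable)
t=4 Δ0: w10=1 w7=0 clk=0 w8=0 w2=1 w5=1 w4=0 w9=1 w0=0 w3=1 w1=0
  Δ1: clk:0→1
  Δ2: w10:1→0, w0:0→1
  Δ3: w5:1→0, w1:0→1
  Δ4: w1:1→0
  (4Δ to stable)
t=5 Δ0: w10=0 w7=0 clk=1 w8=0 w2=1 w5=0 w4=0 w9=1 w0=1 w3=1 w1=0
  Δ1: clk:1→0
  (1Δ to stable)
t=6 Δ0: w10=0 w7=0 clk=0 w8=0 w2=1 w5=0 w4=0 w9=1 w0=1 w3=1 w1=0
  Δ1: clk:0→1
  Δ2: w10:0→1, w0:1→0
  Δ3: w5:0→1, w1:0→1
  Δ4: w1:1→0
  (4Δ to stable)
t=7 Δ0: w10=1 w7=0 clk=1 w8=0 w2=1 w5=1 w4=0 w9=1 w0=0 w3=1 w1=0
  Δ1: clk:1→0
  (1Δ to stable)
t=8 Δ0: w10=1 w7=0 clk=0 w8=0 w2=1 w5=1 w4=0 w9=1 w0=0 w3=1 w1=0
  Δ1: clk:0→1
  Δ2: w10:1→0, w0:0→1
  Δ3: w5:1→0, w1:0→1
  Δ4: w1:1→0
  (4Δ to stable)
t=9 Δ0: w10=0 w7=0 clk=1 w8=0 w2=1 w5=0 w4=0 w9=1 w0=1 w3=1 w1=0
  Δ1: clk:1→0
  (1Δ to stable)
t=10 Δ0: w10=0 w7=0 clk=0 w8=0 w2=1 w5=0 w4=0 w9=1 w0=1 w3=1 w1=0
  Δ1: clk:0→1
  Δ2: w10:0→1, w0:1→0
  Δ3: w5:0→1, w1:0→1
  Δ4: w1:1→0
  (4Δ to stable)
t=11 Δ0: w10=1 w7=0 clk=1 w8=0 w2=1 w5=1 w4=0 w9=1 w0=0 w3=1 w1=0
  Δ1: clk:1→0
  (1Δ to stable)
t=12 Δ0: w10=1 w7=0 clk=0 w8=0 w2=1 w5=1 w4=0 w9=1 w0=0 w3=1 w1=0
  Δ1: clk:0→1
  Δ2: w10:1→0, w0:0→1
  Δ3: w5:1→0, w1:0→1
  Δ4: w1:1→0
  (4Δ to stable)
t=13 Δ0: w10=0 w7=0 clk=1 w8=0 w2=1 w5=0 w4=0 w9=1 w0=1 w3=1 w1=0
  Δ1: clk:1→0
  (1Δ to stable)
t=14 Δ0: w10=0 w7=0 clk=0 w8=0 w2=1 w5=0 w4=0 w9=1 w0=1 w3=1 w1=0
  Δ1: clk:0→1
  Δ2: w10:0→1, w0:1→0
  Δ3: w5:0→1, w1:0→1
  Δ4: w1:1→0
  (4Δ to stable)
t=15 Δ0: w10=1 w7=0 clk=1 w8=0 w2=1 w5=1 w4=0 w9=1 w0=0 w3=1 w1=0
  Δ1: clk:1→0
  (1Δ to stable)
t=16 Δ0: w10=1 w7=0 clk=0 w8=0 w2=1 w5=1 w4=0 w9=1 w0=0 w3=1 w1=0
  Δ1: clk:0→1
  Δ2: w10:1→0, w0:0→1
  Δ3: w5:1→0, w1:0→1
  Δ4: w1:1→0
  (4Δ to stable)

yes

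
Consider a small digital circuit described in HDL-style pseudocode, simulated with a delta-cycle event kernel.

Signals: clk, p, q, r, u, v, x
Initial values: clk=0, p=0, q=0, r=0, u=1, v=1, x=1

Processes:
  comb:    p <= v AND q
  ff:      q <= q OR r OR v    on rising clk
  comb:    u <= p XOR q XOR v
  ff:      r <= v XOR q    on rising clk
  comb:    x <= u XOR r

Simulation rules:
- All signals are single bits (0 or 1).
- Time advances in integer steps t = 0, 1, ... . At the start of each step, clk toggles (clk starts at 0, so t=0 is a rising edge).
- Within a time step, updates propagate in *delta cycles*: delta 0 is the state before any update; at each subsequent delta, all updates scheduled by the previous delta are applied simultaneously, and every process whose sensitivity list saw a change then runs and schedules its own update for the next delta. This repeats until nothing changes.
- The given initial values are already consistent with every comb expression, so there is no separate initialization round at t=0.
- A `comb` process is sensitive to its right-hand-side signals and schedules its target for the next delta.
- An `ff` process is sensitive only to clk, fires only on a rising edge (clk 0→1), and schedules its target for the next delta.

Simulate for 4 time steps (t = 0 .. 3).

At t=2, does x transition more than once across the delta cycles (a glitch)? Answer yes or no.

no

t=0 Δ0: u=1 x=1 v=1 p=0 q=0 r=0 clk=0
  Δ1: clk:0→1
  Δ2: q:0→1, r:0→1
  Δ3: u:1→0, x:1→0, p:0→1
  Δ4: u:0→1, x:0→1
  Δ5: x:1→0
  (5Δ to stable)
t=1 Δ0: u=1 x=0 v=1 p=1 q=1 r=1 clk=1
  Δ1: clk:1→0
  (1Δ to stable)
t=2 Δ0: u=1 x=0 v=1 p=1 q=1 r=1 clk=0
  Δ1: clk:0→1
  Δ2: r:1→0
  Δ3: x:0→1
  (3Δ to stable)
t=3 Δ0: u=1 x=1 v=1 p=1 q=1 r=0 clk=1
  Δ1: clk:1→0
  (1Δ to stable)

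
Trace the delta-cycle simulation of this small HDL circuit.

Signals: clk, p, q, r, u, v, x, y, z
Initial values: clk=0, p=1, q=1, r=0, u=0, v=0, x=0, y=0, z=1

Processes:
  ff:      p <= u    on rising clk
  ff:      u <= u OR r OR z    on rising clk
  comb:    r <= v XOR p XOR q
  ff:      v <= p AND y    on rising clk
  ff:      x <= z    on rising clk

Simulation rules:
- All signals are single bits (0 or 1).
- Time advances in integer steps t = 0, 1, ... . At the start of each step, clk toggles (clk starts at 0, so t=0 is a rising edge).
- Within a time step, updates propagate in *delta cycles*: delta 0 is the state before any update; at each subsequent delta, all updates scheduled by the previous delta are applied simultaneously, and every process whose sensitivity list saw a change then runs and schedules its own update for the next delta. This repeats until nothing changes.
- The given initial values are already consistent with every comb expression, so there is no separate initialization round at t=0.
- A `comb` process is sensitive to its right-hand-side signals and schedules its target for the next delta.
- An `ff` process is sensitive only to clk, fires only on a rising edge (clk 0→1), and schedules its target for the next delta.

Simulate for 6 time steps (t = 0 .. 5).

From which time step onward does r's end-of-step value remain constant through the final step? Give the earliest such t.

t0.Δ0 v=0 q=1 z=1 u=0 p=1 x=0 y=0 clk=0 r=0
t0.Δ1 v=0 q=1 z=1 u=0 p=1 x=0 y=0 clk=1 r=0
t0.Δ2 v=0 q=1 z=1 u=1 p=0 x=1 y=0 clk=1 r=0
t0.Δ3 v=0 q=1 z=1 u=1 p=0 x=1 y=0 clk=1 r=1
t1.Δ0 v=0 q=1 z=1 u=1 p=0 x=1 y=0 clk=1 r=1
t1.Δ1 v=0 q=1 z=1 u=1 p=0 x=1 y=0 clk=0 r=1
t2.Δ0 v=0 q=1 z=1 u=1 p=0 x=1 y=0 clk=0 r=1
t2.Δ1 v=0 q=1 z=1 u=1 p=0 x=1 y=0 clk=1 r=1
t2.Δ2 v=0 q=1 z=1 u=1 p=1 x=1 y=0 clk=1 r=1
t2.Δ3 v=0 q=1 z=1 u=1 p=1 x=1 y=0 clk=1 r=0
t3.Δ0 v=0 q=1 z=1 u=1 p=1 x=1 y=0 clk=1 r=0
t3.Δ1 v=0 q=1 z=1 u=1 p=1 x=1 y=0 clk=0 r=0
t4.Δ0 v=0 q=1 z=1 u=1 p=1 x=1 y=0 clk=0 r=0
t4.Δ1 v=0 q=1 z=1 u=1 p=1 x=1 y=0 clk=1 r=0
t5.Δ0 v=0 q=1 z=1 u=1 p=1 x=1 y=0 clk=1 r=0
t5.Δ1 v=0 q=1 z=1 u=1 p=1 x=1 y=0 clk=0 r=0

2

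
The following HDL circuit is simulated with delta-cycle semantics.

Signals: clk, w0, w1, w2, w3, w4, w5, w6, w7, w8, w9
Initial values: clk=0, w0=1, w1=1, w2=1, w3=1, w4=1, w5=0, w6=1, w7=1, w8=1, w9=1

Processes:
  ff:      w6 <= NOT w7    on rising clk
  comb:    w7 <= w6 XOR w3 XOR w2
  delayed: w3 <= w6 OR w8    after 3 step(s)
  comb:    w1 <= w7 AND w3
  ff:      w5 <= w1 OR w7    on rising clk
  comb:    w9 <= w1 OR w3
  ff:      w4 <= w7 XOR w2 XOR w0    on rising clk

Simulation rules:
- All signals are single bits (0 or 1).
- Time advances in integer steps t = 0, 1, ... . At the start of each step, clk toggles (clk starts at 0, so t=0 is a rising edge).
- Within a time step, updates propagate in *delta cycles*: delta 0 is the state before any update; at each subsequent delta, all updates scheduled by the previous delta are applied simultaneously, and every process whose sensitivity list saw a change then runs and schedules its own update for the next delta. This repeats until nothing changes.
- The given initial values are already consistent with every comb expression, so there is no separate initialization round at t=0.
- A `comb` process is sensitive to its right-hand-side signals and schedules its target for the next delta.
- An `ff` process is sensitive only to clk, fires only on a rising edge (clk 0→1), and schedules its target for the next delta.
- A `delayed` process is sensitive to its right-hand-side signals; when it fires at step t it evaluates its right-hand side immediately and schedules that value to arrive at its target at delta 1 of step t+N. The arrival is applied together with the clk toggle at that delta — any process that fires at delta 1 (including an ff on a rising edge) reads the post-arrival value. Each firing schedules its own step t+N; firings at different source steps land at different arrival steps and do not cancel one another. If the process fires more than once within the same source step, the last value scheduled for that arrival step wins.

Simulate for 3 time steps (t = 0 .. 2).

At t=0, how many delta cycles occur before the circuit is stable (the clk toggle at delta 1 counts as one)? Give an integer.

4

[bits: w2,w1,w0,w6,w4,clk,w9,w7,w8,w3,w5]
t=0: Δ0=11111011110 Δ1=11111111110 Δ2=11101111111 Δ3=11101110111 Δ4=10101110111 | 4Δ
t=1: Δ0=10101110111 Δ1=10101010111 | 1Δ
t=2: Δ0=10101010111 Δ1=10101110111 Δ2=10110110110 Δ3=10110111110 Δ4=11110111110 | 4Δ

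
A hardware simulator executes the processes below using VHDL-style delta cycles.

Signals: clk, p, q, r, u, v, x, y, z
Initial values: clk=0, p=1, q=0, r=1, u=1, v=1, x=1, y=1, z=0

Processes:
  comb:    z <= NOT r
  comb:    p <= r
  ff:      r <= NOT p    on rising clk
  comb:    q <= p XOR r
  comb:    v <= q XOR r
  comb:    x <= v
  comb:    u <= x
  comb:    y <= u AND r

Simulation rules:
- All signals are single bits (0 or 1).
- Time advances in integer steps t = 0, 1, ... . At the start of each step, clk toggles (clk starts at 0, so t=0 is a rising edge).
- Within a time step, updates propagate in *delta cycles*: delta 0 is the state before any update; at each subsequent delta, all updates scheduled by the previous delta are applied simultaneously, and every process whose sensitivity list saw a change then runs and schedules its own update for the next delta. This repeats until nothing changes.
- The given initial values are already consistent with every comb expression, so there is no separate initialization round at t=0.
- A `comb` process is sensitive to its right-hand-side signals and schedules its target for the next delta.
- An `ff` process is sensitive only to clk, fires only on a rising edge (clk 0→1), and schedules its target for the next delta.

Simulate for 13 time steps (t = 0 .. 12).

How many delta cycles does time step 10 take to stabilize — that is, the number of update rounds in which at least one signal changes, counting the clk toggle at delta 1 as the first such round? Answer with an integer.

8

t=0 Δ0: y=1 z=0 p=1 v=1 r=1 x=1 u=1 clk=0 q=0
  Δ1: clk:0→1
  Δ2: r:1→0
  Δ3: y:1→0, z:0→1, p:1→0, v:1→0, q:0→1
  Δ4: v:0→1, x:1→0, q:1→0
  Δ5: v:1→0, x:0→1, u:1→0
  Δ6: x:1→0, u:0→1
  Δ7: u:1→0
  (7Δ to stable)
t=1 Δ0: y=0 z=1 p=0 v=0 r=0 x=0 u=0 clk=1 q=0
  Δ1: clk:1→0
  (1Δ to stable)
t=2 Δ0: y=0 z=1 p=0 v=0 r=0 x=0 u=0 clk=0 q=0
  Δ1: clk:0→1
  Δ2: r:0→1
  Δ3: z:1→0, p:0→1, v:0→1, q:0→1
  Δ4: v:1→0, x:0→1, q:1→0
  Δ5: v:0→1, x:1→0, u:0→1
  Δ6: y:0→1, x:0→1, u:1→0
  Δ7: y:1→0, u:0→1
  Δ8: y:0→1
  (8Δ to stable)
t=3 Δ0: y=1 z=0 p=1 v=1 r=1 x=1 u=1 clk=1 q=0
  Δ1: clk:1→0
  (1Δ to stable)
t=4 Δ0: y=1 z=0 p=1 v=1 r=1 x=1 u=1 clk=0 q=0
  Δ1: clk:0→1
  Δ2: r:1→0
  Δ3: y:1→0, z:0→1, p:1→0, v:1→0, q:0→1
  Δ4: v:0→1, x:1→0, q:1→0
  Δ5: v:1→0, x:0→1, u:1→0
  Δ6: x:1→0, u:0→1
  Δ7: u:1→0
  (7Δ to stable)
t=5 Δ0: y=0 z=1 p=0 v=0 r=0 x=0 u=0 clk=1 q=0
  Δ1: clk:1→0
  (1Δ to stable)
t=6 Δ0: y=0 z=1 p=0 v=0 r=0 x=0 u=0 clk=0 q=0
  Δ1: clk:0→1
  Δ2: r:0→1
  Δ3: z:1→0, p:0→1, v:0→1, q:0→1
  Δ4: v:1→0, x:0→1, q:1→0
  Δ5: v:0→1, x:1→0, u:0→1
  Δ6: y:0→1, x:0→1, u:1→0
  Δ7: y:1→0, u:0→1
  Δ8: y:0→1
  (8Δ to stable)
t=7 Δ0: y=1 z=0 p=1 v=1 r=1 x=1 u=1 clk=1 q=0
  Δ1: clk:1→0
  (1Δ to stable)
t=8 Δ0: y=1 z=0 p=1 v=1 r=1 x=1 u=1 clk=0 q=0
  Δ1: clk:0→1
  Δ2: r:1→0
  Δ3: y:1→0, z:0→1, p:1→0, v:1→0, q:0→1
  Δ4: v:0→1, x:1→0, q:1→0
  Δ5: v:1→0, x:0→1, u:1→0
  Δ6: x:1→0, u:0→1
  Δ7: u:1→0
  (7Δ to stable)
t=9 Δ0: y=0 z=1 p=0 v=0 r=0 x=0 u=0 clk=1 q=0
  Δ1: clk:1→0
  (1Δ to stable)
t=10 Δ0: y=0 z=1 p=0 v=0 r=0 x=0 u=0 clk=0 q=0
  Δ1: clk:0→1
  Δ2: r:0→1
  Δ3: z:1→0, p:0→1, v:0→1, q:0→1
  Δ4: v:1→0, x:0→1, q:1→0
  Δ5: v:0→1, x:1→0, u:0→1
  Δ6: y:0→1, x:0→1, u:1→0
  Δ7: y:1→0, u:0→1
  Δ8: y:0→1
  (8Δ to stable)
t=11 Δ0: y=1 z=0 p=1 v=1 r=1 x=1 u=1 clk=1 q=0
  Δ1: clk:1→0
  (1Δ to stable)
t=12 Δ0: y=1 z=0 p=1 v=1 r=1 x=1 u=1 clk=0 q=0
  Δ1: clk:0→1
  Δ2: r:1→0
  Δ3: y:1→0, z:0→1, p:1→0, v:1→0, q:0→1
  Δ4: v:0→1, x:1→0, q:1→0
  Δ5: v:1→0, x:0→1, u:1→0
  Δ6: x:1→0, u:0→1
  Δ7: u:1→0
  (7Δ to stable)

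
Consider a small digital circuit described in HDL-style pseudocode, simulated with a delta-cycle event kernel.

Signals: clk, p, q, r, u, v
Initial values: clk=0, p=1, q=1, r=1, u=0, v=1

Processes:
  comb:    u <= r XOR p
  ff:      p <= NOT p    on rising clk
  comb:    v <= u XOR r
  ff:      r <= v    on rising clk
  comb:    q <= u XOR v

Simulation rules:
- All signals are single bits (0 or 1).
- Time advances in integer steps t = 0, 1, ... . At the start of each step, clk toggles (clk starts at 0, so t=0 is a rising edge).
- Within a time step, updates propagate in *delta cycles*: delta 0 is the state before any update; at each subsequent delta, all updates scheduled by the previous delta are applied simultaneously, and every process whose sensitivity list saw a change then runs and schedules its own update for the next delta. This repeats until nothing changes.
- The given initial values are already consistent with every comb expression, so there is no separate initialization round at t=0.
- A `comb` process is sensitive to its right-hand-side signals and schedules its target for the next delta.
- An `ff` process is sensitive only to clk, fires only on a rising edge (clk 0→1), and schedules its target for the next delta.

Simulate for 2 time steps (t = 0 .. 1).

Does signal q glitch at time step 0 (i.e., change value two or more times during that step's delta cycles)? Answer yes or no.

yes

t=0 Δ0: v=1 p=1 q=1 u=0 r=1 clk=0
  Δ1: clk:0→1
  Δ2: p:1→0
  Δ3: u:0→1
  Δ4: v:1→0, q:1→0
  Δ5: q:0→1
  (5Δ to stable)
t=1 Δ0: v=0 p=0 q=1 u=1 r=1 clk=1
  Δ1: clk:1→0
  (1Δ to stable)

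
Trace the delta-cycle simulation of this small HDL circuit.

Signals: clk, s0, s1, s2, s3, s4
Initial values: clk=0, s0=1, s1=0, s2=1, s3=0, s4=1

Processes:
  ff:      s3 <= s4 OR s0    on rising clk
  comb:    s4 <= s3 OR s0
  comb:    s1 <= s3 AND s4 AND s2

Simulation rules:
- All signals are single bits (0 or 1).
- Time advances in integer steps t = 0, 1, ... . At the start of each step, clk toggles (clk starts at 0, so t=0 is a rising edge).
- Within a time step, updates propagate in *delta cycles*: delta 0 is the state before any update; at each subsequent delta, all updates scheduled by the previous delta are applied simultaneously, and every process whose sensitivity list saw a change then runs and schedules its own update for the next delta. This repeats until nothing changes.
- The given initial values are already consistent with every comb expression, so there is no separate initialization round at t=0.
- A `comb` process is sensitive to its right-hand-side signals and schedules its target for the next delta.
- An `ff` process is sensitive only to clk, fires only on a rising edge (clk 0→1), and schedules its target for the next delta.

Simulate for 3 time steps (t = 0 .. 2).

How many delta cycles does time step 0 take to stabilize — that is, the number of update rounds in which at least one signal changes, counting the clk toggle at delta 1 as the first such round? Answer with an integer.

3

t=0 Δ0: s2=1 s3=0 s1=0 s4=1 clk=0 s0=1
  Δ1: clk:0→1
  Δ2: s3:0→1
  Δ3: s1:0→1
  (3Δ to stable)
t=1 Δ0: s2=1 s3=1 s1=1 s4=1 clk=1 s0=1
  Δ1: clk:1→0
  (1Δ to stable)
t=2 Δ0: s2=1 s3=1 s1=1 s4=1 clk=0 s0=1
  Δ1: clk:0→1
  (1Δ to stable)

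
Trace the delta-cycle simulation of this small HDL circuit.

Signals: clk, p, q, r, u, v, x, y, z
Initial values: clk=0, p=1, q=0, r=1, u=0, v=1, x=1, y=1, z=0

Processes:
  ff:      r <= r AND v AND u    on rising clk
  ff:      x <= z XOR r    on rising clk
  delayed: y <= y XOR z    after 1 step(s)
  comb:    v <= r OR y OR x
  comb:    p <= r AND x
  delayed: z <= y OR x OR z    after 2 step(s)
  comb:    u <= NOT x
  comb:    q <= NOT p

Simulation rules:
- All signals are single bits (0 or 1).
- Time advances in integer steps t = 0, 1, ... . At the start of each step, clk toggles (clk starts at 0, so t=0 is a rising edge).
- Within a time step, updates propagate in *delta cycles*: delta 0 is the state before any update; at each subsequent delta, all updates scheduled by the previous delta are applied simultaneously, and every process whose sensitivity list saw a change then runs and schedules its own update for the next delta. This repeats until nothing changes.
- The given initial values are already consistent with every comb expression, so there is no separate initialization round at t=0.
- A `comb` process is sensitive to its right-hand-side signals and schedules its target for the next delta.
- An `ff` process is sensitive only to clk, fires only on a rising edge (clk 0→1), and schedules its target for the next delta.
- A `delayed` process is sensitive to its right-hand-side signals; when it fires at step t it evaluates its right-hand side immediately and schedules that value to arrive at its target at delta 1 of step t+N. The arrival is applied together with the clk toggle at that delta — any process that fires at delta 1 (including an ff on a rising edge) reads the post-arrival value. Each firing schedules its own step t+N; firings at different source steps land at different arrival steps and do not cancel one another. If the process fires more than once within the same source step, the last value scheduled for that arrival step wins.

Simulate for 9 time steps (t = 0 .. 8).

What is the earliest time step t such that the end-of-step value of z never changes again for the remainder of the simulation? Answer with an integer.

[bits: q,clk,u,x,z,p,y,r,v]
t=0: Δ0=000101111 Δ1=010101111 Δ2=010101101 Δ3=010100101 Δ4=110100101 | 4Δ
t=1: Δ0=110100101 Δ1=100100101 | 1Δ
t=2: Δ0=100100101 Δ1=110100101 Δ2=110000101 Δ3=111000101 | 3Δ
t=3: Δ0=111000101 Δ1=101000101 | 1Δ
t=4: Δ0=101000101 Δ1=111010101 Δ2=111110101 Δ3=110110101 | 3Δ
t=5: Δ0=110110101 Δ1=100110001 | 1Δ
t=6: Δ0=100110001 Δ1=110110101 | 1Δ
t=7: Δ0=110110101 Δ1=100110001 | 1Δ
t=8: Δ0=100110001 Δ1=110110101 | 1Δ

4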